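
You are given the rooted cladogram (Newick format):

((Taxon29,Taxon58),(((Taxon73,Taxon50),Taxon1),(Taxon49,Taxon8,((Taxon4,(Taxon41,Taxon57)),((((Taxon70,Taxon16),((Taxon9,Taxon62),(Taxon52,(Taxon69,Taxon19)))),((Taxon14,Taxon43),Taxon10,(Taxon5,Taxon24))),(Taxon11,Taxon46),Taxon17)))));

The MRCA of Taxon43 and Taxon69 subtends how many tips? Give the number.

The MRCA of Taxon43 and Taxon69 is the node subtending (((Taxon70,Taxon16),((Taxon9,Taxon62),(Taxon52,(Taxon69,Taxon19)))),((Taxon14,Taxon43),Taxon10,(Taxon5,Taxon24))).
That clade contains 12 terminal taxa: Taxon10, Taxon14, Taxon16, Taxon19, Taxon24, Taxon43, Taxon5, Taxon52, Taxon62, Taxon69, Taxon70, Taxon9.

12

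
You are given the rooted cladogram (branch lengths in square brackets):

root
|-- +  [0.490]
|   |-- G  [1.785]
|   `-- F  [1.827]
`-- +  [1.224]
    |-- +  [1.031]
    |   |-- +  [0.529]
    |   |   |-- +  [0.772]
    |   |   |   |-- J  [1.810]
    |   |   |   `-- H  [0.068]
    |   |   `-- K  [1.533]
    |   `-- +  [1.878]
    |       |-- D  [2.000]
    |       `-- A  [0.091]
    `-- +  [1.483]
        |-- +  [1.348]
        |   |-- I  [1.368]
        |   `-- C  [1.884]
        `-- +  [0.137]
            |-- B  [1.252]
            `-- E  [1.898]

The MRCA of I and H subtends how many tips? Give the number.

The MRCA of I and H is the node subtending ((((J,H),K),(D,A)),((I,C),(B,E))).
That clade contains 9 terminal taxa: A, B, C, D, E, H, I, J, K.

9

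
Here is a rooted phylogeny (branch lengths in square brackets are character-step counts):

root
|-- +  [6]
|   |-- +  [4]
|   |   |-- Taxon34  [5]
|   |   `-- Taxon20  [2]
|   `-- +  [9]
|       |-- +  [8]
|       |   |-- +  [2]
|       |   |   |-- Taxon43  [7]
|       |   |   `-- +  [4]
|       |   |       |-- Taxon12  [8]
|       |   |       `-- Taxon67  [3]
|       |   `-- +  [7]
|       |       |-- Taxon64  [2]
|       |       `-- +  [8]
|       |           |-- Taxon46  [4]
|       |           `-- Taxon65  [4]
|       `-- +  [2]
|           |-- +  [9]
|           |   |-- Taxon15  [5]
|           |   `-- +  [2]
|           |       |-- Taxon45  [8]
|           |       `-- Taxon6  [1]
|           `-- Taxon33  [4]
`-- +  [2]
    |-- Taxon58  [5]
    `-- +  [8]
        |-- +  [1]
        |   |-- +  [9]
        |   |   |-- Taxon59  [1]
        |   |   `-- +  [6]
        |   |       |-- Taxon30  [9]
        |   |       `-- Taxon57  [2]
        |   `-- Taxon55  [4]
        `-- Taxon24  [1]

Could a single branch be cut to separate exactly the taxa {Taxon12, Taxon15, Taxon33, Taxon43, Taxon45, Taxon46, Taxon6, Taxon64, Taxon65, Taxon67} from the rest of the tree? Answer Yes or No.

Yes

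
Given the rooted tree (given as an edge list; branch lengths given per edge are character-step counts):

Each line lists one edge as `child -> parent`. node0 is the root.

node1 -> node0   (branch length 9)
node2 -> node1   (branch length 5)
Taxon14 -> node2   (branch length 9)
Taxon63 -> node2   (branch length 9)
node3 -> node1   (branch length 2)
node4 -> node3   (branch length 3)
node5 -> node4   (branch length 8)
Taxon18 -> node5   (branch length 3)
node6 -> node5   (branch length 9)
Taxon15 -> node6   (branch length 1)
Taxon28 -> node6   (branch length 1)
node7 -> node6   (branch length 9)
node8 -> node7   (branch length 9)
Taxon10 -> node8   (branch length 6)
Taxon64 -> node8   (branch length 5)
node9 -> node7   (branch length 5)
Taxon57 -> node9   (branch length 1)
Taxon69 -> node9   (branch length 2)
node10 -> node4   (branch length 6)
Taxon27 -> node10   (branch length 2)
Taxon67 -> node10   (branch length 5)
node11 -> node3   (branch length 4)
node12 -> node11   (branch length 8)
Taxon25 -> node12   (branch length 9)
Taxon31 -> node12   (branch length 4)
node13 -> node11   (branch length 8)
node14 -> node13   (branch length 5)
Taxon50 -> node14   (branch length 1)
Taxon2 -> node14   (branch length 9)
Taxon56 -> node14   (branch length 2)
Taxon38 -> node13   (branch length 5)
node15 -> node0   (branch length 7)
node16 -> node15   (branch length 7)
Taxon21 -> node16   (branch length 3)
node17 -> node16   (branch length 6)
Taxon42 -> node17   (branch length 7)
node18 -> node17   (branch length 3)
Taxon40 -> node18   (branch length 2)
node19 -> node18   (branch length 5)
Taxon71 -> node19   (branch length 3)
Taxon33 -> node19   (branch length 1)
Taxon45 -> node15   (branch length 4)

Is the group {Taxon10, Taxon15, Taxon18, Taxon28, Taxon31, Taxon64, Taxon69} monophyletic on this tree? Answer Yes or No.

No

The MRCA of the listed taxa subtends (((Taxon18,(Taxon15,Taxon28,((Taxon10,Taxon64),(Taxon57,Taxon69)))),(Taxon27,Taxon67)),((Taxon25,Taxon31),((Taxon50,Taxon2,Taxon56),Taxon38))).
That clade also contains Taxon2, Taxon25, Taxon27, Taxon38, Taxon50, Taxon56, Taxon57, Taxon67, which are not in the proposed group, so the group is not monophyletic.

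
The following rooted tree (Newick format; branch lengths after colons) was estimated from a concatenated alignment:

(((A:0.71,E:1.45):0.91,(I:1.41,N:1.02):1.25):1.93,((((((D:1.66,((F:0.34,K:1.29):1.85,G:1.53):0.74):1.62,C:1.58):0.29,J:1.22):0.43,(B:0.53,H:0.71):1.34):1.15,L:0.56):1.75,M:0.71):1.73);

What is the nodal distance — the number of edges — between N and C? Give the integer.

The MRCA of N and C is the root of the tree.
From N up to that node: 3 branches. From C up to the same node: 6 branches. Total: 3 + 6 = 9.

9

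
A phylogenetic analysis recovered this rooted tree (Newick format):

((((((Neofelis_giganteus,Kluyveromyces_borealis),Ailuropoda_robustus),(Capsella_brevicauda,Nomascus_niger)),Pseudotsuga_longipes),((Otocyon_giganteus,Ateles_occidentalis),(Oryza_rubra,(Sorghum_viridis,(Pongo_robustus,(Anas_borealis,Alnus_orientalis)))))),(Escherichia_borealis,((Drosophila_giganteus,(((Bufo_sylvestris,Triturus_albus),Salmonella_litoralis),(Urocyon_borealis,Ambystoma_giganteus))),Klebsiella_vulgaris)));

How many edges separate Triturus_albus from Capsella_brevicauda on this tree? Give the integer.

12

The MRCA of Triturus_albus and Capsella_brevicauda is the root of the tree.
From Triturus_albus up to that node: 7 branches. From Capsella_brevicauda up to the same node: 5 branches. Total: 7 + 5 = 12.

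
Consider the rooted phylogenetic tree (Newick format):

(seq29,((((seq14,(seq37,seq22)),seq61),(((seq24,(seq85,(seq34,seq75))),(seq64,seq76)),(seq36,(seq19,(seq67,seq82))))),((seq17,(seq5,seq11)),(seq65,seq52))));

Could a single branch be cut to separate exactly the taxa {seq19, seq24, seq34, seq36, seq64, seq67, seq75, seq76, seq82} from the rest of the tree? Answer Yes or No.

No

The MRCA of the listed taxa subtends (((seq24,(seq85,(seq34,seq75))),(seq64,seq76)),(seq36,(seq19,(seq67,seq82)))).
That clade also contains seq85, which is not in the proposed group, so the group is not monophyletic.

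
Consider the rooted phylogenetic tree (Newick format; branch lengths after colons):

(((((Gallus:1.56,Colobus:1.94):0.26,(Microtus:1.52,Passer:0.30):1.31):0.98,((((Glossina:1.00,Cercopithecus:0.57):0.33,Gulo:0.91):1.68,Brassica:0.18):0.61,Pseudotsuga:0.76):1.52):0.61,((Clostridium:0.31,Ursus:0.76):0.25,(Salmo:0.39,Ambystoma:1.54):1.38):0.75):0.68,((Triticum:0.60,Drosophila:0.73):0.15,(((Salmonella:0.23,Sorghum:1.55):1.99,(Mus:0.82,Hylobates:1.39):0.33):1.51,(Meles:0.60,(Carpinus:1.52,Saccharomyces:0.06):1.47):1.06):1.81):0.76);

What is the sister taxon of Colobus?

Gallus

Colobus attaches to the tree at the node subtending (Gallus,Colobus).
The other lineage descending from that same node — the sister group — is the single tip Gallus.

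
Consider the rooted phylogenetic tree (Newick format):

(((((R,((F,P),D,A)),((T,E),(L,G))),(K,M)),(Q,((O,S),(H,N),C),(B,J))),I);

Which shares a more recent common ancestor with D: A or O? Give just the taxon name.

A

The MRCA of D and A subtends ((F,P),D,A) (4 taxa).
The MRCA of D and O subtends ((((R,((F,P),D,A)),((T,E),(L,G))),(K,M)),(Q,((O,S),(H,N),C),(B,J))) (19 taxa).
The first is nested inside the second, so D shares a more recent common ancestor with A.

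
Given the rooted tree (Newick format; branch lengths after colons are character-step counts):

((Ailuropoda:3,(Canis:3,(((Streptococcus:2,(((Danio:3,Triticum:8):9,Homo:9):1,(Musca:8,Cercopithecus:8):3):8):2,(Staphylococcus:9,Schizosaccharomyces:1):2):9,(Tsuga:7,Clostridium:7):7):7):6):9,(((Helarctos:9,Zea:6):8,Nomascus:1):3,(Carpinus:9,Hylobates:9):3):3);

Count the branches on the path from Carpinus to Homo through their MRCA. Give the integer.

11

The MRCA of Carpinus and Homo is the root of the tree.
From Carpinus up to that node: 3 branches. From Homo up to the same node: 8 branches. Total: 3 + 8 = 11.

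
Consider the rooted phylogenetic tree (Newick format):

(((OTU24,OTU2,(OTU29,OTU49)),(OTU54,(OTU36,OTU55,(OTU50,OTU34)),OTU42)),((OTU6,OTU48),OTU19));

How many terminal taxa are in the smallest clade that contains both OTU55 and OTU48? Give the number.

The MRCA of OTU55 and OTU48 is the root, so the clade is the entire tree.
That clade contains 13 terminal taxa: OTU19, OTU2, OTU24, OTU29, OTU34, OTU36, OTU42, OTU48, OTU49, OTU50, OTU54, OTU55, OTU6.

13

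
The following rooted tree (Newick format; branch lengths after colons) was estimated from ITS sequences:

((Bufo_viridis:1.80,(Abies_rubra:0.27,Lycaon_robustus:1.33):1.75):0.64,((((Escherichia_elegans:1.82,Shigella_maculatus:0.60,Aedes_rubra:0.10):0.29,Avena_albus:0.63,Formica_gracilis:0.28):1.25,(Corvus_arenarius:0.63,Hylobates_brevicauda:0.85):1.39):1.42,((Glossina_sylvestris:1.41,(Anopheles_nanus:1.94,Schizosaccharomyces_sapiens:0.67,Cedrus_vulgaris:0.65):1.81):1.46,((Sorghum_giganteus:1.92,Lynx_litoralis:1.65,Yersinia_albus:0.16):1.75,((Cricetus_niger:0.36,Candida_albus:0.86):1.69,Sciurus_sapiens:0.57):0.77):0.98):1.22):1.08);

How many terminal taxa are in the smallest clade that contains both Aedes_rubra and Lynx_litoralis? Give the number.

The MRCA of Aedes_rubra and Lynx_litoralis is the node subtending ((((Escherichia_elegans,Shigella_maculatus,Aedes_rubra),Avena_albus,Formica_gracilis),(Corvus_arenarius,Hylobates_brevicauda)),((Glossina_sylvestris,(Anopheles_nanus,Schizosaccharomyces_sapiens,Cedrus_vulgaris)),((Sorghum_giganteus,Lynx_litoralis,Yersinia_albus),((Cricetus_niger,Candida_albus),Sciurus_sapiens)))).
That clade contains 17 terminal taxa: Aedes_rubra, Anopheles_nanus, Avena_albus, Candida_albus, Cedrus_vulgaris, Corvus_arenarius, Cricetus_niger, Escherichia_elegans, Formica_gracilis, Glossina_sylvestris, Hylobates_brevicauda, Lynx_litoralis, Schizosaccharomyces_sapiens, Sciurus_sapiens, Shigella_maculatus, Sorghum_giganteus, Yersinia_albus.

17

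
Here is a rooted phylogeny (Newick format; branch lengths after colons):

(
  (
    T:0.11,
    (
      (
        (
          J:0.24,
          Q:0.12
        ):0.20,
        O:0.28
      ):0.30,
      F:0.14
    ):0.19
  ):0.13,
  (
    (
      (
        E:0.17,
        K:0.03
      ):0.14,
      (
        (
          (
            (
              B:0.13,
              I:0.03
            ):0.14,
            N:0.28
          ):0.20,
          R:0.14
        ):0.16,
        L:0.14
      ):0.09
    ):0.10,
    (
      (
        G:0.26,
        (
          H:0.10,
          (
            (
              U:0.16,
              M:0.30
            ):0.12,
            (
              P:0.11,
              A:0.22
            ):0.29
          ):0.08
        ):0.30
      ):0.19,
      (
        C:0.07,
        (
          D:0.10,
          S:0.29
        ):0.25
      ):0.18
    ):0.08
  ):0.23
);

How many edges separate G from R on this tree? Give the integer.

7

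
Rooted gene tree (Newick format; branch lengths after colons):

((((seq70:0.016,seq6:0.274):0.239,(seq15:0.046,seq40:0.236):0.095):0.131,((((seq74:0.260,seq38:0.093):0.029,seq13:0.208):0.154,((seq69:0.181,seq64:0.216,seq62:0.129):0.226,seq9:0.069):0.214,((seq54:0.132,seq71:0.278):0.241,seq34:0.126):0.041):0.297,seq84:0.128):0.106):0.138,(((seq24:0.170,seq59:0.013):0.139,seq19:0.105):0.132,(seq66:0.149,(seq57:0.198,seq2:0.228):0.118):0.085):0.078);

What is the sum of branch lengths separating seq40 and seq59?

0.962

The path runs seq40 → … → MRCA → … → seq59; the MRCA is the root of the tree.
Branch lengths along that path: 0.236 + 0.095 + 0.131 + 0.138 + 0.078 + 0.132 + 0.139 + 0.013 = 0.962.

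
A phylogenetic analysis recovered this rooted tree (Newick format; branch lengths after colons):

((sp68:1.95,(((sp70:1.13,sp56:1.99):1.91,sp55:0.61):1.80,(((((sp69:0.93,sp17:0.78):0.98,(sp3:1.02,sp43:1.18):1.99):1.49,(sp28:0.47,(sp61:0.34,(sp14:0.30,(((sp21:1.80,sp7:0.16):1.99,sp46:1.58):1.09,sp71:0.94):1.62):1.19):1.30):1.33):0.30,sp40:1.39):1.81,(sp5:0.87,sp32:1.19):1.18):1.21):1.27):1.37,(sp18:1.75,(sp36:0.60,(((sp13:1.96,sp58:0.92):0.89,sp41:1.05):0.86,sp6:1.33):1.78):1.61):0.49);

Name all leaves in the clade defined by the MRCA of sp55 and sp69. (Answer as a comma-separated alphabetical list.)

sp14, sp17, sp21, sp28, sp3, sp32, sp40, sp43, sp46, sp5, sp55, sp56, sp61, sp69, sp7, sp70, sp71

Tracing sp55: it sits inside ((sp70,sp56),sp55).
Tracing sp69: it sits inside (sp69,sp17).
The smallest clade enclosing both is (((sp70,sp56),sp55),(((((sp69,sp17),(sp3,sp43)),(sp28,(sp61,(sp14,(((sp21,sp7),sp46),sp71))))),sp40),(sp5,sp32))); the answer is its 17 terminal taxa in alphabetical order.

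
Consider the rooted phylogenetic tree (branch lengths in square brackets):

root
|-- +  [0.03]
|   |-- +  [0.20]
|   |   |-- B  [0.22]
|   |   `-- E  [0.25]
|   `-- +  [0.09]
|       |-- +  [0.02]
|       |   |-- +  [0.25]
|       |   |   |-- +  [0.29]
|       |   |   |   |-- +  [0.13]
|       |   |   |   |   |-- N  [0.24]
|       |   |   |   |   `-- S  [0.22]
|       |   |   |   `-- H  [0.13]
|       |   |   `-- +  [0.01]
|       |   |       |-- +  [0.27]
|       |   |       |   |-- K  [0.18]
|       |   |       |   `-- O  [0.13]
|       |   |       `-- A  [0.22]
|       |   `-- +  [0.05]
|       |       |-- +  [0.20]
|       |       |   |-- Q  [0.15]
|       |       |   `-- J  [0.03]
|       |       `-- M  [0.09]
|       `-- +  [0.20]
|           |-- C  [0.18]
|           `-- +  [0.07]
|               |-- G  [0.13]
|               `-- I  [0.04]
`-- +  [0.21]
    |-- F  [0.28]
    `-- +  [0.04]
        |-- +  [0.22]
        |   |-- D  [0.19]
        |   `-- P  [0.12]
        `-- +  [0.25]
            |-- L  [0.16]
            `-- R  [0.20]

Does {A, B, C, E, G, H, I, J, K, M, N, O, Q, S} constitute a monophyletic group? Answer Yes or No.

The most recent common ancestor of these taxa subtends ((B,E),(((((N,S),H),((K,O),A)),((Q,J),M)),(C,(G,I)))).
That clade has exactly 14 tips — every listed taxon and nothing else — so the group is monophyletic.

Yes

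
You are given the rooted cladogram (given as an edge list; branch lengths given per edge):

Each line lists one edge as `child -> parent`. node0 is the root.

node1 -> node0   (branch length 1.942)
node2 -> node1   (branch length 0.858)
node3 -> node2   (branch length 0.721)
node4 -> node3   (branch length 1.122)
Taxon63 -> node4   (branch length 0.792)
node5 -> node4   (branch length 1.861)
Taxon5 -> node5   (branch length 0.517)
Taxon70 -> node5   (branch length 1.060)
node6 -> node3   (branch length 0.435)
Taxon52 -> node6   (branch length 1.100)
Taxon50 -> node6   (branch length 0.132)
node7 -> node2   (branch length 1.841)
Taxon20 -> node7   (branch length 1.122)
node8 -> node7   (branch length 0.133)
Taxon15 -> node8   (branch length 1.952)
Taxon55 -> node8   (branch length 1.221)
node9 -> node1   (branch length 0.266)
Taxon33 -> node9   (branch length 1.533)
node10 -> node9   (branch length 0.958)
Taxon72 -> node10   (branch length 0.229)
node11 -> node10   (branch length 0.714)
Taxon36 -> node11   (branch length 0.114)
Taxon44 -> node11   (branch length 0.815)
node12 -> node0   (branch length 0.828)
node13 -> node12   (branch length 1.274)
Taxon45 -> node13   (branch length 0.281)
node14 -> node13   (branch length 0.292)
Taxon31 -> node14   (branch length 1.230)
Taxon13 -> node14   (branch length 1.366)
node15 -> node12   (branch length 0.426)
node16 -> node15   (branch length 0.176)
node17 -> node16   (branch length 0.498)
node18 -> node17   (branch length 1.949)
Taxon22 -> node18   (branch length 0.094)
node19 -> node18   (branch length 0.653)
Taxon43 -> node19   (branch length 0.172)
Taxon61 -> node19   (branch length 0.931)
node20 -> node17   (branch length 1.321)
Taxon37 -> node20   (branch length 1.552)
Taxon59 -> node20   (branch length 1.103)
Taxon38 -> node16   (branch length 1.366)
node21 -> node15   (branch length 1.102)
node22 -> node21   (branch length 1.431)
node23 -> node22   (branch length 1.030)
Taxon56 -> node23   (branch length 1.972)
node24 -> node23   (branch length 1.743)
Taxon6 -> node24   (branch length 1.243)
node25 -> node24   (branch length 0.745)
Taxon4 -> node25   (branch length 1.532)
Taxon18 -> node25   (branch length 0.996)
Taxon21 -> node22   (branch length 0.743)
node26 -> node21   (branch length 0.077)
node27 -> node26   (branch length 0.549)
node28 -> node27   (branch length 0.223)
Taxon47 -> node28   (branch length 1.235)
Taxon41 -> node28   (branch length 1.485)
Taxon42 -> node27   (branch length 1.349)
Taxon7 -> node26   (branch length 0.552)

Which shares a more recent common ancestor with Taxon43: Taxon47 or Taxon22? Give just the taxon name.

The MRCA of Taxon43 and Taxon22 subtends (Taxon22,(Taxon43,Taxon61)) (3 taxa).
The MRCA of Taxon43 and Taxon47 subtends ((((Taxon22,(Taxon43,Taxon61)),(Taxon37,Taxon59)),Taxon38),(((Taxon56,(Taxon6,(Taxon4,Taxon18))),Taxon21),(((Taxon47,Taxon41),Taxon42),Taxon7))) (15 taxa).
The first is nested inside the second, so Taxon43 shares a more recent common ancestor with Taxon22.

Taxon22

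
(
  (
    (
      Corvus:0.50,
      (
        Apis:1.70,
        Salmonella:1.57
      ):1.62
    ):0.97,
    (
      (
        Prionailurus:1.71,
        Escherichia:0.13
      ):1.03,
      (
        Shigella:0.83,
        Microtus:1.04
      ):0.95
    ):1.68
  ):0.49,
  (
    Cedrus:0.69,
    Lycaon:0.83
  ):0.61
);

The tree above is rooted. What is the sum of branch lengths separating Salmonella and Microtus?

7.83

The path runs Salmonella → … → MRCA → … → Microtus; the MRCA is the node subtending ((Corvus,(Apis,Salmonella)),((Prionailurus,Escherichia),(Shigella,Microtus))).
Branch lengths along that path: 1.57 + 1.62 + 0.97 + 1.68 + 0.95 + 1.04 = 7.83.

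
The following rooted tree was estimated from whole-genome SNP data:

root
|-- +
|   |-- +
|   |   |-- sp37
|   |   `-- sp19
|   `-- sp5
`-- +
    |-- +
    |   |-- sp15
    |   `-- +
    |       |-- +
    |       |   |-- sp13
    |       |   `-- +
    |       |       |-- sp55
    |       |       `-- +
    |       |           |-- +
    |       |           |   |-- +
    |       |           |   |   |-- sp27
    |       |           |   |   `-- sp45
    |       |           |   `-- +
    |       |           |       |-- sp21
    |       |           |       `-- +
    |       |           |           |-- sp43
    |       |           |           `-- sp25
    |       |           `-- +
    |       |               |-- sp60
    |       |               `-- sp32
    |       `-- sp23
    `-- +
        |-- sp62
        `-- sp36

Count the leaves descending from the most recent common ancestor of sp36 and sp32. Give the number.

The MRCA of sp36 and sp32 is the node subtending ((sp15,((sp13,(sp55,(((sp27,sp45),(sp21,(sp43,sp25))),(sp60,sp32)))),sp23)),(sp62,sp36)).
That clade contains 13 terminal taxa: sp13, sp15, sp21, sp23, sp25, sp27, sp32, sp36, sp43, sp45, sp55, sp60, sp62.

13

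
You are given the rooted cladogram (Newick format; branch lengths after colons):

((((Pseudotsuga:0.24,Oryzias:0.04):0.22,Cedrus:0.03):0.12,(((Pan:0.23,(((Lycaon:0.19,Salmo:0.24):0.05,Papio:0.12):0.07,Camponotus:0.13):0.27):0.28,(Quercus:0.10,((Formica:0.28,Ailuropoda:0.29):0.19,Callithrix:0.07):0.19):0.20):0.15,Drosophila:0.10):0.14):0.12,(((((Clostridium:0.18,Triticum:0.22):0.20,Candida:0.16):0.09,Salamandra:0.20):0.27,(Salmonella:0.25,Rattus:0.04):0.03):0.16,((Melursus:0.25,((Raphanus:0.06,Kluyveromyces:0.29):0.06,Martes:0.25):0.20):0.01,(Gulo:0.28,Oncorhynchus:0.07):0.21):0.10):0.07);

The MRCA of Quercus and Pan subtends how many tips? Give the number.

9

The MRCA of Quercus and Pan is the node subtending ((Pan,(((Lycaon,Salmo),Papio),Camponotus)),(Quercus,((Formica,Ailuropoda),Callithrix))).
That clade contains 9 terminal taxa: Ailuropoda, Callithrix, Camponotus, Formica, Lycaon, Pan, Papio, Quercus, Salmo.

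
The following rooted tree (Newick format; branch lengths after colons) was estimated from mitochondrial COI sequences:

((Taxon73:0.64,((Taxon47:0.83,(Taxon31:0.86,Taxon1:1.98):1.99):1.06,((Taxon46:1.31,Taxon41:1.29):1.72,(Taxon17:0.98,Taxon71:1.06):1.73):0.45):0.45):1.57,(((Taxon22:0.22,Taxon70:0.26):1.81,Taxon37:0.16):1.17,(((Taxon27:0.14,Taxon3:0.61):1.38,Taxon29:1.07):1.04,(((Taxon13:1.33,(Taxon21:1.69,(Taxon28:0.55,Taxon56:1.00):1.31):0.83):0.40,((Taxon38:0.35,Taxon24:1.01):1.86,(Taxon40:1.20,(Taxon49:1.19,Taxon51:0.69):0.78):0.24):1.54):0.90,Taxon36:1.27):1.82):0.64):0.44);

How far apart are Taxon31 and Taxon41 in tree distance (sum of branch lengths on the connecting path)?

The path runs Taxon31 → … → MRCA → … → Taxon41; the MRCA is the node subtending ((Taxon47,(Taxon31,Taxon1)),((Taxon46,Taxon41),(Taxon17,Taxon71))).
Branch lengths along that path: 0.86 + 1.99 + 1.06 + 0.45 + 1.72 + 1.29 = 7.37.

7.37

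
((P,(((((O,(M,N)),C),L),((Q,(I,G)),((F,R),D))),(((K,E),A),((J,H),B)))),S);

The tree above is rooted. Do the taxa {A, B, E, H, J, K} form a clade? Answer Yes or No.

Yes

The most recent common ancestor of these taxa subtends (((K,E),A),((J,H),B)).
That clade has exactly 6 tips — every listed taxon and nothing else — so the group is monophyletic.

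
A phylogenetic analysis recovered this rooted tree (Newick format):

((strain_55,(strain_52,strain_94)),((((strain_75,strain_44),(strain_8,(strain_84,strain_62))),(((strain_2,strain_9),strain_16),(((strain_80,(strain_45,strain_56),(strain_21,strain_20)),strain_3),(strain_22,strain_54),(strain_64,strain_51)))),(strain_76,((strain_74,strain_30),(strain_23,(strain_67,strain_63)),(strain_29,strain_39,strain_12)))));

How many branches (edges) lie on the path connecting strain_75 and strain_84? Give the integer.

The MRCA of strain_75 and strain_84 is the node subtending ((strain_75,strain_44),(strain_8,(strain_84,strain_62))).
From strain_75 up to that node: 2 branches. From strain_84 up to the same node: 3 branches. Total: 2 + 3 = 5.

5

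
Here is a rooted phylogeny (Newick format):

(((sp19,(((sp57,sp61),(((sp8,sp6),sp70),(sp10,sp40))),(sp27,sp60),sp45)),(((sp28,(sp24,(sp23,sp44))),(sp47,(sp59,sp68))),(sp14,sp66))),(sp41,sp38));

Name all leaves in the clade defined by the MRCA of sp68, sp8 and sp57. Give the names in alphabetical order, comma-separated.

sp10, sp14, sp19, sp23, sp24, sp27, sp28, sp40, sp44, sp45, sp47, sp57, sp59, sp6, sp60, sp61, sp66, sp68, sp70, sp8

Tracing sp68: it sits inside (sp59,sp68).
Tracing sp8: it sits inside (sp8,sp6).
Tracing sp57: it sits inside (sp57,sp61).
The smallest clade enclosing all 3 is ((sp19,(((sp57,sp61),(((sp8,sp6),sp70),(sp10,sp40))),(sp27,sp60),sp45)),(((sp28,(sp24,(sp23,sp44))),(sp47,(sp59,sp68))),(sp14,sp66))); the answer is its 20 terminal taxa in alphabetical order.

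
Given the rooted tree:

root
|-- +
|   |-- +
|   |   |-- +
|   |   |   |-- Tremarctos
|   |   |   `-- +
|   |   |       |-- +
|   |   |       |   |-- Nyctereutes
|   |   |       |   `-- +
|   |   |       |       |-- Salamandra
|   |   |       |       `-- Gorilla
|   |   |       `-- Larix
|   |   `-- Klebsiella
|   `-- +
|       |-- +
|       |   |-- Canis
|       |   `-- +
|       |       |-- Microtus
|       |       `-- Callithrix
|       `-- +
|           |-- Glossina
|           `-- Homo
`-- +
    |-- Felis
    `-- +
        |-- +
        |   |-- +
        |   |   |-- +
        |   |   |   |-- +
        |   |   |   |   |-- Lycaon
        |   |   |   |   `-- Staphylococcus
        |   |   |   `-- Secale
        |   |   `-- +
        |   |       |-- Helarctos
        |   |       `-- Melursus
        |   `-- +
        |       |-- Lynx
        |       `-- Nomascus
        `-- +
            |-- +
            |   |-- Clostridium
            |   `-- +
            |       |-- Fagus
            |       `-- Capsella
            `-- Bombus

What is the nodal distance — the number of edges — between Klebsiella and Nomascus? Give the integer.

8

The MRCA of Klebsiella and Nomascus is the root of the tree.
From Klebsiella up to that node: 3 branches. From Nomascus up to the same node: 5 branches. Total: 3 + 5 = 8.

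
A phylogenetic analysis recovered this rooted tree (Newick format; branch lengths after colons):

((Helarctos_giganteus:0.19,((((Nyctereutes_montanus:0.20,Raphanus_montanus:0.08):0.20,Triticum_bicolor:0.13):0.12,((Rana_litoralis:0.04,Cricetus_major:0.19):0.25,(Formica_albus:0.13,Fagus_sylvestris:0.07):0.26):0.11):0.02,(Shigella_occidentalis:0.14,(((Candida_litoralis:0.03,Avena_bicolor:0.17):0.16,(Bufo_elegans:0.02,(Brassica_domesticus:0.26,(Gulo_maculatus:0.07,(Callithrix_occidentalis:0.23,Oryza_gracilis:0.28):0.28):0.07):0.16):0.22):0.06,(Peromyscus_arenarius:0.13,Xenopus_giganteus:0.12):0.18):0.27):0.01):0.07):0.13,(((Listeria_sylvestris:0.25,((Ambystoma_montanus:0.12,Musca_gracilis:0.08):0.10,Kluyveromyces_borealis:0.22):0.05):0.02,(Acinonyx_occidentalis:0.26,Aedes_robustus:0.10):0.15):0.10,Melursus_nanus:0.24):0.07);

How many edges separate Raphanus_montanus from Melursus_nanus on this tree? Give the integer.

8

The MRCA of Raphanus_montanus and Melursus_nanus is the root of the tree.
From Raphanus_montanus up to that node: 6 branches. From Melursus_nanus up to the same node: 2 branches. Total: 6 + 2 = 8.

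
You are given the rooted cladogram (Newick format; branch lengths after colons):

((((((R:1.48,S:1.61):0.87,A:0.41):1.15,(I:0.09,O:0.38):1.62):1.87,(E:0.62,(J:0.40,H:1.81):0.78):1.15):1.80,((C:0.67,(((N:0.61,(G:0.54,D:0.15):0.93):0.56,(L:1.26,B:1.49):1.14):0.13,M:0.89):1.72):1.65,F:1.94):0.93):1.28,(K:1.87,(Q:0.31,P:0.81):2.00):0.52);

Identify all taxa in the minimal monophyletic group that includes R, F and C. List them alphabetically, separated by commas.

Tracing R: it sits inside (R,S).
Tracing F: it sits inside ((C,(((N,(G,D)),(L,B)),M)),F).
Tracing C: it sits inside (C,(((N,(G,D)),(L,B)),M)).
The smallest clade enclosing all 3 is (((((R,S),A),(I,O)),(E,(J,H))),((C,(((N,(G,D)),(L,B)),M)),F)); the answer is its 16 terminal taxa in alphabetical order.

A, B, C, D, E, F, G, H, I, J, L, M, N, O, R, S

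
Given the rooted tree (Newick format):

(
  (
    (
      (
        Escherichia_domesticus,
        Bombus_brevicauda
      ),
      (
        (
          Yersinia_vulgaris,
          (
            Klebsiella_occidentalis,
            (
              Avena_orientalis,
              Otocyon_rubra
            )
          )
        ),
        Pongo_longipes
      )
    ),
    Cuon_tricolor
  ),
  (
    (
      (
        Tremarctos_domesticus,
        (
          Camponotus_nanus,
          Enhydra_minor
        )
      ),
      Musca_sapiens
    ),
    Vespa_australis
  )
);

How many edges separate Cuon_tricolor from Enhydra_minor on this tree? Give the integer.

7

The MRCA of Cuon_tricolor and Enhydra_minor is the root of the tree.
From Cuon_tricolor up to that node: 2 branches. From Enhydra_minor up to the same node: 5 branches. Total: 2 + 5 = 7.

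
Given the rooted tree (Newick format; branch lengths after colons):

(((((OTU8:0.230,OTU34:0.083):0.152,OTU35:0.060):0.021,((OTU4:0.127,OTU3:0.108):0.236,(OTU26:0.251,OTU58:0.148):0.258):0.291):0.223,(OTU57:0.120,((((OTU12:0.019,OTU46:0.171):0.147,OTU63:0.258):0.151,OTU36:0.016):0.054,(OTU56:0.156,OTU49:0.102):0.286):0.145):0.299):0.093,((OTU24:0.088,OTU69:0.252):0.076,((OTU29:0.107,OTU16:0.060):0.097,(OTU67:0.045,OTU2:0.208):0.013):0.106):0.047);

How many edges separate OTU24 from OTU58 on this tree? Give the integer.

The MRCA of OTU24 and OTU58 is the root of the tree.
From OTU24 up to that node: 3 branches. From OTU58 up to the same node: 5 branches. Total: 3 + 5 = 8.

8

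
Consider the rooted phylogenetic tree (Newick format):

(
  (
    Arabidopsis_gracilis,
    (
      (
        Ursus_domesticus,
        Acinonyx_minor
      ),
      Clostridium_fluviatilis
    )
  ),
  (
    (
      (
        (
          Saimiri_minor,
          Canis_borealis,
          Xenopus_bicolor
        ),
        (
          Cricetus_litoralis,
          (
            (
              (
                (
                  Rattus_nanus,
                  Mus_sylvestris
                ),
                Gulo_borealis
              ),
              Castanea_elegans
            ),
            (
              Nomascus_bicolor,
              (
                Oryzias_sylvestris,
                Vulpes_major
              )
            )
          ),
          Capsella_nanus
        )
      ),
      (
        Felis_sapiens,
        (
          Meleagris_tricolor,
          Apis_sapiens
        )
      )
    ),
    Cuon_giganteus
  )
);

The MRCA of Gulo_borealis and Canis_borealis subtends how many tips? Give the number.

12

The MRCA of Gulo_borealis and Canis_borealis is the node subtending ((Saimiri_minor,Canis_borealis,Xenopus_bicolor),(Cricetus_litoralis,((((Rattus_nanus,Mus_sylvestris),Gulo_borealis),Castanea_elegans),(Nomascus_bicolor,(Oryzias_sylvestris,Vulpes_major))),Capsella_nanus)).
That clade contains 12 terminal taxa: Canis_borealis, Capsella_nanus, Castanea_elegans, Cricetus_litoralis, Gulo_borealis, Mus_sylvestris, Nomascus_bicolor, Oryzias_sylvestris, Rattus_nanus, Saimiri_minor, Vulpes_major, Xenopus_bicolor.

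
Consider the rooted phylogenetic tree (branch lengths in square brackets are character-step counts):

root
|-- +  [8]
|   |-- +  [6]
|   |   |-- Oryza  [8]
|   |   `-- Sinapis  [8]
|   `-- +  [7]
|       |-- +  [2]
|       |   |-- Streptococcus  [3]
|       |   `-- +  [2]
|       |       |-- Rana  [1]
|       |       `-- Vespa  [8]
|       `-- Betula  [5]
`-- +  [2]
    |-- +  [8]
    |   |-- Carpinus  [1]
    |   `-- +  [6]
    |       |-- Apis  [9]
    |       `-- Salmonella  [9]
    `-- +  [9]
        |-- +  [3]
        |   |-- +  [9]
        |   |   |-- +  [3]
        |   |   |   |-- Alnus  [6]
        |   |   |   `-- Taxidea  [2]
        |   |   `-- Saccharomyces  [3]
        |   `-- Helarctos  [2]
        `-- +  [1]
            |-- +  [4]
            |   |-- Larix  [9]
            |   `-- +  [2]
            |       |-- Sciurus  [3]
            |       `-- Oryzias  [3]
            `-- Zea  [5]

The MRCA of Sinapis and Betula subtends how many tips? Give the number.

6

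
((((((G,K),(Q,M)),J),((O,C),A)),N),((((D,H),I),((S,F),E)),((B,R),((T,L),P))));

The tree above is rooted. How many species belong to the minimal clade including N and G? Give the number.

The MRCA of N and G is the node subtending (((((G,K),(Q,M)),J),((O,C),A)),N).
That clade contains 9 terminal taxa: A, C, G, J, K, M, N, O, Q.

9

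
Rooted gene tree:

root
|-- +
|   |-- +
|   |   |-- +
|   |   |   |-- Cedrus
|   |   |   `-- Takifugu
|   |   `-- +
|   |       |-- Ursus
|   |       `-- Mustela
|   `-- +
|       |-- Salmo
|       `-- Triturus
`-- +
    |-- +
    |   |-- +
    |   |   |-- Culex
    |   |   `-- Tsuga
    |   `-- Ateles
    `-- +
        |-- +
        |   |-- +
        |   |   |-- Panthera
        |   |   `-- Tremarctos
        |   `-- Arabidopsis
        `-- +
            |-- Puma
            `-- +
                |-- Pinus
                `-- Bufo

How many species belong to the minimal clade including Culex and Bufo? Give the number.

9

The MRCA of Culex and Bufo is the node subtending (((Culex,Tsuga),Ateles),(((Panthera,Tremarctos),Arabidopsis),(Puma,(Pinus,Bufo)))).
That clade contains 9 terminal taxa: Arabidopsis, Ateles, Bufo, Culex, Panthera, Pinus, Puma, Tremarctos, Tsuga.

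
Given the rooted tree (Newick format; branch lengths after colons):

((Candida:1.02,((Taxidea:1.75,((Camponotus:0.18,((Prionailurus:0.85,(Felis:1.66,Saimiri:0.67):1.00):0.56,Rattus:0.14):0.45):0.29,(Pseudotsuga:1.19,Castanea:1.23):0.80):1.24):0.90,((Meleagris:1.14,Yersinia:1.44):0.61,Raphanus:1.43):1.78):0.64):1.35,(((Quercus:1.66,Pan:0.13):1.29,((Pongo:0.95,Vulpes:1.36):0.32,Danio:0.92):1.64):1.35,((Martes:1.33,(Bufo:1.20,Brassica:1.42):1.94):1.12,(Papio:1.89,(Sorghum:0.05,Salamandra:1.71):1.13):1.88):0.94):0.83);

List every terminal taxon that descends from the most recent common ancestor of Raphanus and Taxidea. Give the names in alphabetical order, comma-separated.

Tracing Raphanus: it sits inside ((Meleagris,Yersinia),Raphanus).
Tracing Taxidea: it sits inside (Taxidea,((Camponotus,((Prionailurus,(Felis,Saimiri)),Rattus)),(Pseudotsuga,Castanea))).
The smallest clade enclosing both is ((Taxidea,((Camponotus,((Prionailurus,(Felis,Saimiri)),Rattus)),(Pseudotsuga,Castanea))),((Meleagris,Yersinia),Raphanus)); the answer is its 11 terminal taxa in alphabetical order.

Camponotus, Castanea, Felis, Meleagris, Prionailurus, Pseudotsuga, Raphanus, Rattus, Saimiri, Taxidea, Yersinia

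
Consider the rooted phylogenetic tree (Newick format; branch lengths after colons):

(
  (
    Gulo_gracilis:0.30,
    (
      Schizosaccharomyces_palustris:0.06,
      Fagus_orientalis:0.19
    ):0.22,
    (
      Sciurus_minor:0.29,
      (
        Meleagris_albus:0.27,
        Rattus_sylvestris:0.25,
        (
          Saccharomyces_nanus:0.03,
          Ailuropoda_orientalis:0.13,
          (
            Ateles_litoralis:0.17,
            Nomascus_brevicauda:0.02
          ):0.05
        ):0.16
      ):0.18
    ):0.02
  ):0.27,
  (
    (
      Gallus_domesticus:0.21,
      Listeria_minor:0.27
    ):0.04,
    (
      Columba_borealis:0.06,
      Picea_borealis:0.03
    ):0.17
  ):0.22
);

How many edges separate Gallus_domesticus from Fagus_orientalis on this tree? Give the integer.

The MRCA of Gallus_domesticus and Fagus_orientalis is the root of the tree.
From Gallus_domesticus up to that node: 3 branches. From Fagus_orientalis up to the same node: 3 branches. Total: 3 + 3 = 6.

6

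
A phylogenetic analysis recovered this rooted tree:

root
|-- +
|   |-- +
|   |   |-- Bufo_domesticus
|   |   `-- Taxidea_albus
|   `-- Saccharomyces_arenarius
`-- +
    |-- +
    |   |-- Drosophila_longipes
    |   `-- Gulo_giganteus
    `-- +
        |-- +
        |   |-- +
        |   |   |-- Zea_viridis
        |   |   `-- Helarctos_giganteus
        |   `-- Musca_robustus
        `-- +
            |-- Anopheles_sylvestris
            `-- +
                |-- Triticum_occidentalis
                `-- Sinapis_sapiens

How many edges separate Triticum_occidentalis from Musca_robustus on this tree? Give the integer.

5

The MRCA of Triticum_occidentalis and Musca_robustus is the node subtending (((Zea_viridis,Helarctos_giganteus),Musca_robustus),(Anopheles_sylvestris,(Triticum_occidentalis,Sinapis_sapiens))).
From Triticum_occidentalis up to that node: 3 branches. From Musca_robustus up to the same node: 2 branches. Total: 3 + 2 = 5.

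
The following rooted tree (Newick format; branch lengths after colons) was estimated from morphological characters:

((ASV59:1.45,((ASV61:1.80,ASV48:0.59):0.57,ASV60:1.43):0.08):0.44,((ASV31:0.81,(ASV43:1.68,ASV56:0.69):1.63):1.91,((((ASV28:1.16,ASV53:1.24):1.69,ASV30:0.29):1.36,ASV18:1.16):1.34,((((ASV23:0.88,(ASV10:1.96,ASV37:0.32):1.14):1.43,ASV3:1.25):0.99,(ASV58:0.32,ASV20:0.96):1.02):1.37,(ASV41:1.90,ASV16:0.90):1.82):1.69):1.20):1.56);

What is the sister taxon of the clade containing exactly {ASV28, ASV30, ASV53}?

The clade containing exactly {ASV28, ASV30, ASV53} attaches to the tree at the node subtending (((ASV28,ASV53),ASV30),ASV18).
The other lineage descending from that same node — the sister group — is the single tip ASV18.

ASV18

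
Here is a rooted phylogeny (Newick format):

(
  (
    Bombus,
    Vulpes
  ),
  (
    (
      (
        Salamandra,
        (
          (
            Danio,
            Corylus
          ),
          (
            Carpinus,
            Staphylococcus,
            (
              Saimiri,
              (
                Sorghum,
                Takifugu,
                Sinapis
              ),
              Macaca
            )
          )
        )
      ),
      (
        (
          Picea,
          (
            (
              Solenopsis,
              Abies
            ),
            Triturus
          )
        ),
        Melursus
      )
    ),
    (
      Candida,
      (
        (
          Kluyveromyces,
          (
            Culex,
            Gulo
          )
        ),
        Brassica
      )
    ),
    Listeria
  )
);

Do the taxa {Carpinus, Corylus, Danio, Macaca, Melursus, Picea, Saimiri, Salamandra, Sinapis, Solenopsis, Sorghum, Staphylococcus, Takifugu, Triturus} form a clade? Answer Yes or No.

The MRCA of the listed taxa subtends ((Salamandra,((Danio,Corylus),(Carpinus,Staphylococcus,(Saimiri,(Sorghum,Takifugu,Sinapis),Macaca)))),((Picea,((Solenopsis,Abies),Triturus)),Melursus)).
That clade also contains Abies, which is not in the proposed group, so the group is not monophyletic.

No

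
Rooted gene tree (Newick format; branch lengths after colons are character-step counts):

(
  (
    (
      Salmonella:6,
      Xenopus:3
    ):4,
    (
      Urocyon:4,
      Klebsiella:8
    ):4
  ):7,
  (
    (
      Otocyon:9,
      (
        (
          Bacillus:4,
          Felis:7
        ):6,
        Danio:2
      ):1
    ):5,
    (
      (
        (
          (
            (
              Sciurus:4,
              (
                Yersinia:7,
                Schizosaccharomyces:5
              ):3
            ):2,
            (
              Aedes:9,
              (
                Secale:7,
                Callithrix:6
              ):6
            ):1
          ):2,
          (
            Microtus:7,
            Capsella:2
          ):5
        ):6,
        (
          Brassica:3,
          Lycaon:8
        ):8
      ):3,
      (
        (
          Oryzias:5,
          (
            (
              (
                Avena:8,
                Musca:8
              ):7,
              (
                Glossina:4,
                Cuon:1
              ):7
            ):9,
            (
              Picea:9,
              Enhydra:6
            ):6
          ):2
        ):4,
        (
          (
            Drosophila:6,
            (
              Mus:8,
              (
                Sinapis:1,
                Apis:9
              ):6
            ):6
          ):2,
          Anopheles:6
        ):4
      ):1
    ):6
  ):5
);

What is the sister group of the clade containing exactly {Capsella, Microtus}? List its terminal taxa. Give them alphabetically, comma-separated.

Aedes, Callithrix, Schizosaccharomyces, Sciurus, Secale, Yersinia

The clade containing exactly {Capsella, Microtus} attaches to the tree at the node subtending (((Sciurus,(Yersinia,Schizosaccharomyces)),(Aedes,(Secale,Callithrix))),(Microtus,Capsella)).
The other lineage descending from that same node — the sister group — is ((Sciurus,(Yersinia,Schizosaccharomyces)),(Aedes,(Secale,Callithrix))); its 6 tips in alphabetical order are the answer.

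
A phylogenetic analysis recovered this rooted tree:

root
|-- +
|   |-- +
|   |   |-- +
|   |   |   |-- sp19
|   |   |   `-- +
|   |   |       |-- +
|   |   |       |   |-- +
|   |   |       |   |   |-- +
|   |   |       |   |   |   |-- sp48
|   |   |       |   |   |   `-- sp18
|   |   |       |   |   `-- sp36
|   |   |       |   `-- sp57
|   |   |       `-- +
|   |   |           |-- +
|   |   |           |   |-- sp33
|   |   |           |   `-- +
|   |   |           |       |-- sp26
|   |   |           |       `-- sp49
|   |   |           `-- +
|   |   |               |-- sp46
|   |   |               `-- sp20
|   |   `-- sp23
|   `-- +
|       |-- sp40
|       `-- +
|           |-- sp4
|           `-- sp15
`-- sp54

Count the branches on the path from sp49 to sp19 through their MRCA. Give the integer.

6

The MRCA of sp49 and sp19 is the node subtending (sp19,((((sp48,sp18),sp36),sp57),((sp33,(sp26,sp49)),(sp46,sp20)))).
From sp49 up to that node: 5 branches. From sp19 up to the same node: 1 branch. Total: 5 + 1 = 6.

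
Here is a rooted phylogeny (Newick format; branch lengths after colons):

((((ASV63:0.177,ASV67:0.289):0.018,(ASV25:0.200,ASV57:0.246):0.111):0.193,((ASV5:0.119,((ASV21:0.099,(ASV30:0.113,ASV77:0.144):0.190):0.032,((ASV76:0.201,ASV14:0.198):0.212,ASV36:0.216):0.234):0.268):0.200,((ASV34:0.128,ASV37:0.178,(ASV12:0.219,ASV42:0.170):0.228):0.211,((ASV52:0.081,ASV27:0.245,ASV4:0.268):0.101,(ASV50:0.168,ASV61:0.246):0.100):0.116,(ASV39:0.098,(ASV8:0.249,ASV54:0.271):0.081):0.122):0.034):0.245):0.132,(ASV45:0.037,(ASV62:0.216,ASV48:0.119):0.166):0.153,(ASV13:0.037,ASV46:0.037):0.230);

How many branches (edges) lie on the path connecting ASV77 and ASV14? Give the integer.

The MRCA of ASV77 and ASV14 is the node subtending ((ASV21,(ASV30,ASV77)),((ASV76,ASV14),ASV36)).
From ASV77 up to that node: 3 branches. From ASV14 up to the same node: 3 branches. Total: 3 + 3 = 6.

6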